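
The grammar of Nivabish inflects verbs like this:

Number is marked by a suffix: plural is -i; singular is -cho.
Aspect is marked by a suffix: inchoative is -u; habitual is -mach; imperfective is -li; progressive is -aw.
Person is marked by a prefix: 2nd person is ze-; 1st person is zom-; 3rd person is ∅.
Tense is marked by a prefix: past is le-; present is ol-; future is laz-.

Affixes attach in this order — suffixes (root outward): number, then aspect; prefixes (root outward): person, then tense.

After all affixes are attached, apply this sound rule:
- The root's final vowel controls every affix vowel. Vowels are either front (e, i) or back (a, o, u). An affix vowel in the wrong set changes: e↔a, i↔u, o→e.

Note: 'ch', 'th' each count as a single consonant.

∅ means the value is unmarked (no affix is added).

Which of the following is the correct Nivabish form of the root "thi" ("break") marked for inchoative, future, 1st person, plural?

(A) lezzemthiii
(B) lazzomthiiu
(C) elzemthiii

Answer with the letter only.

A

Attach number plural -i → thii.
Attach person 1st person zom- → zomthii.
Attach tense future laz- → lazzomthii.
Attach aspect inchoative -u → lazzomthiiu.
Apply vowel harmony: lazzomthiiu → lezzemthiii.
So the correct form is lezzemthiii, option (A).
(C) elzemthiii is wrong: it uses present instead of future for tense.
(B) lazzomthiiu is wrong: it fails to apply the sound rule(s).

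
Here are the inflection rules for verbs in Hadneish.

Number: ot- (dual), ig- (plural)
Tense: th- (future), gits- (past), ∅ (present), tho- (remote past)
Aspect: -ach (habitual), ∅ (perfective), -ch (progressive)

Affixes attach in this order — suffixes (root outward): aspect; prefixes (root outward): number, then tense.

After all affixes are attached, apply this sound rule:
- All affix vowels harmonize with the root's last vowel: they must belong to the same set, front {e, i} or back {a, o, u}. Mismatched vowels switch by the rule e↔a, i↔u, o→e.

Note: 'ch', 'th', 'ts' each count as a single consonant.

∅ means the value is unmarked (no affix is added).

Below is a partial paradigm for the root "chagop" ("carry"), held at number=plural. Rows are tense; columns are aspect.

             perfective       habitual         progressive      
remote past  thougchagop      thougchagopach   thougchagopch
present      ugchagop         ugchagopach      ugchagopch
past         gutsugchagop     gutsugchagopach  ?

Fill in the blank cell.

gutsugchagopch

Attach number plural ig- → igchagop.
Attach tense past gits- → gitsigchagop.
Attach aspect progressive -ch → gitsigchagopch.
Apply vowel harmony: gitsigchagopch → gutsugchagopch.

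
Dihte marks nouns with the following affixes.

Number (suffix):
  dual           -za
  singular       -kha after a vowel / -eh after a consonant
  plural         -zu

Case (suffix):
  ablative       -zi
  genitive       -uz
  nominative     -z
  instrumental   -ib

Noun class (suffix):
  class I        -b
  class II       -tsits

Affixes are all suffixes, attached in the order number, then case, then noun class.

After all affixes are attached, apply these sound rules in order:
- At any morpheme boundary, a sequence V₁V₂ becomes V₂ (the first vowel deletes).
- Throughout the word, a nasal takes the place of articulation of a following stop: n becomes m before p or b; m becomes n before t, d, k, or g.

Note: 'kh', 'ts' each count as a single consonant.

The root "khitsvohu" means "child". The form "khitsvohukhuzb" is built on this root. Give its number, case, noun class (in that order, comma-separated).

singular, genitive, class I

Segment: khitsvohu-kha-uz-b.
number: -kha/eh → singular.
case: -uz → genitive.
noun class: -b → class I.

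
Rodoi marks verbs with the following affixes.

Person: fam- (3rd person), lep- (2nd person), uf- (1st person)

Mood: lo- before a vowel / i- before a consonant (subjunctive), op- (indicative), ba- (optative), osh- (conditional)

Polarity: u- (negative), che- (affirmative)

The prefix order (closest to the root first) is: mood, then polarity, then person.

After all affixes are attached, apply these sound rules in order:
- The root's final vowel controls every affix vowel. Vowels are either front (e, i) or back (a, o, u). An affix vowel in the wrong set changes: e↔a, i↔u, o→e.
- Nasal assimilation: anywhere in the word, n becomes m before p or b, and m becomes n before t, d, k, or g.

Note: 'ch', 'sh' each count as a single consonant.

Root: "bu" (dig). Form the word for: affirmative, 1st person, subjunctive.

Attach mood subjunctive i- (before consonant 'b') → ibu.
Attach polarity affirmative che- → cheibu.
Attach person 1st person uf- → ufcheibu.
Apply vowel harmony: ufcheibu → ufchaubu.
Nasal assimilation: no change.

ufchaubu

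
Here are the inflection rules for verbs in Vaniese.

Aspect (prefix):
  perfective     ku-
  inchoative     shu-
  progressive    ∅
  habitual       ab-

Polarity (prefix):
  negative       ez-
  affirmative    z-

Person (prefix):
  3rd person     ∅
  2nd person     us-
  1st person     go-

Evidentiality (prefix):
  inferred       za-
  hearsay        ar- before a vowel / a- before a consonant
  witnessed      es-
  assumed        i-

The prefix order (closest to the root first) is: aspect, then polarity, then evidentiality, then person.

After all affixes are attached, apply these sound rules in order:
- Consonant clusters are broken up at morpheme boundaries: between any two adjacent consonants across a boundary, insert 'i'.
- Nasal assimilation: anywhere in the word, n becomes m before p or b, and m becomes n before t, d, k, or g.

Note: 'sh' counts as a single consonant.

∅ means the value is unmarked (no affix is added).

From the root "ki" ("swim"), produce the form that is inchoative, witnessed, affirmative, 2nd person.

Attach aspect inchoative shu- → shuki.
Attach polarity affirmative z- → zshuki.
Attach evidentiality witnessed es- → eszshuki.
Attach person 2nd person us- → useszshuki.
Apply epenthesis: useszshuki → usesizishuki.
Nasal assimilation: no change.

usesizishuki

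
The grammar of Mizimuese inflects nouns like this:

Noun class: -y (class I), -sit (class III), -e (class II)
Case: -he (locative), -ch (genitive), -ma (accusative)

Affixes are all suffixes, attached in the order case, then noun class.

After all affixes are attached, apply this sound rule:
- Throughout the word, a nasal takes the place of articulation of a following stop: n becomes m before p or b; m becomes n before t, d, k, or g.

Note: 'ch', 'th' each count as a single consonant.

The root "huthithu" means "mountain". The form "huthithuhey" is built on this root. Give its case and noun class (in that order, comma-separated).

Segment: huthithu-he-y.
case: -he → locative.
noun class: -y → class I.

locative, class I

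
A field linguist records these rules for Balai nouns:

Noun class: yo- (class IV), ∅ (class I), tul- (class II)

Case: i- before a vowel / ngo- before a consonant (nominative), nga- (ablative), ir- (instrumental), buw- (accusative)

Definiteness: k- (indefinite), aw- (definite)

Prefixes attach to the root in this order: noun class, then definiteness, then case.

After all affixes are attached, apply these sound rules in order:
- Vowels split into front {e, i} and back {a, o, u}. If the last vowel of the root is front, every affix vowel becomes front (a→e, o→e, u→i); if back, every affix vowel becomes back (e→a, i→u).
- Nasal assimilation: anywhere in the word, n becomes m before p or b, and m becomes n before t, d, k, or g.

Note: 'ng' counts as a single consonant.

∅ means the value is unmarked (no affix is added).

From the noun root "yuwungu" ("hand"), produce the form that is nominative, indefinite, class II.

ngoktulyuwungu

Attach noun class class II tul- → tulyuwungu.
Attach definiteness indefinite k- → ktulyuwungu.
Attach case nominative ngo- (before consonant 'k') → ngoktulyuwungu.
Vowel harmony: no change.
Nasal assimilation: no change.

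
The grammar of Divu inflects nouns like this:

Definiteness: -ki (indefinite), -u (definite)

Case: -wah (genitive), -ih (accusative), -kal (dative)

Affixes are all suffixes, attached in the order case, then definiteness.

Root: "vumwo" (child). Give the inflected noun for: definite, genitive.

Attach case genitive -wah → vumwowah.
Attach definiteness definite -u → vumwowahu.

vumwowahu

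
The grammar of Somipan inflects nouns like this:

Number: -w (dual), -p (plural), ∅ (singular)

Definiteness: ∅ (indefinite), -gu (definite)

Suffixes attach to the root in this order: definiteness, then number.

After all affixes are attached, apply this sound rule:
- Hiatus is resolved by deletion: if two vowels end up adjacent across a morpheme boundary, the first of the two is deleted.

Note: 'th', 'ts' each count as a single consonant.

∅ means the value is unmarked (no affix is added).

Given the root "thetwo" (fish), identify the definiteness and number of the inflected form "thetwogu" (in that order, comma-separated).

Segment: thetwo-gu.
definiteness: -gu → definite.
number: ∅ → singular.

definite, singular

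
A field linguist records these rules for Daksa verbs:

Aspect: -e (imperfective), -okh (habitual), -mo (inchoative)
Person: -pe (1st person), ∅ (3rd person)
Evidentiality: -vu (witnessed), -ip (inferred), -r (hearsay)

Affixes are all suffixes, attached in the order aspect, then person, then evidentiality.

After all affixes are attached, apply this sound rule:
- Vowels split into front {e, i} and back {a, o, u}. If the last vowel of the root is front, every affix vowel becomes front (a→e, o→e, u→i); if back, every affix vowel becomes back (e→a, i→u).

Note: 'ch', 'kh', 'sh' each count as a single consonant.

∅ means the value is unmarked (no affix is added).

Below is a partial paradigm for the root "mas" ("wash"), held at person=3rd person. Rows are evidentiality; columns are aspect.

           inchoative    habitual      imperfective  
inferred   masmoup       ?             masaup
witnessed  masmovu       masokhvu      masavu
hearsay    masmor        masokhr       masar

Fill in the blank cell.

Attach aspect habitual -okh → masokh.
person = 3rd person: zero marking, form stays masokh.
Attach evidentiality inferred -ip → masokhip.
Apply vowel harmony: masokhip → masokhup.

masokhup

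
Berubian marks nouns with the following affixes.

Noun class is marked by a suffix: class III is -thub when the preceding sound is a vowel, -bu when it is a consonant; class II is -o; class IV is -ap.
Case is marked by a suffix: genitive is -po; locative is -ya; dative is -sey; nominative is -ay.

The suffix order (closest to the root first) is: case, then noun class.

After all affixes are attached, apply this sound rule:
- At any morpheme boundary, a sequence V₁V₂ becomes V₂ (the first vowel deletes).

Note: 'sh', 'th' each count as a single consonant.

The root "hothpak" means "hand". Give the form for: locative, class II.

Attach case locative -ya → hothpakya.
Attach noun class class II -o → hothpakyao.
Apply vowel deletion: hothpakyao → hothpakyo.

hothpakyo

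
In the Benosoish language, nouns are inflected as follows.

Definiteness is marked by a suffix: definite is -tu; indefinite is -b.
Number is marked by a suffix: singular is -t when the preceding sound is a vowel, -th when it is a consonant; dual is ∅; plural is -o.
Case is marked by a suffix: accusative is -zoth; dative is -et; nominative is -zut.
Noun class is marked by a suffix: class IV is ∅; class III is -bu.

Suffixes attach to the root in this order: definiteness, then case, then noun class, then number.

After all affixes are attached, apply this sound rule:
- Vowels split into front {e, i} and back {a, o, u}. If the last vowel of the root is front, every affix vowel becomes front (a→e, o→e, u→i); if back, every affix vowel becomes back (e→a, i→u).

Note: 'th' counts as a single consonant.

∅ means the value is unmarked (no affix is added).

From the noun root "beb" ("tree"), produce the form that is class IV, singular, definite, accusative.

Attach definiteness definite -tu → bebtu.
Attach case accusative -zoth → bebtuzoth.
noun class = class IV: zero marking, form stays bebtuzoth.
Attach number singular -th (after consonant 'th') → bebtuzothth.
Apply vowel harmony: bebtuzothth → bebtizethth.

bebtizethth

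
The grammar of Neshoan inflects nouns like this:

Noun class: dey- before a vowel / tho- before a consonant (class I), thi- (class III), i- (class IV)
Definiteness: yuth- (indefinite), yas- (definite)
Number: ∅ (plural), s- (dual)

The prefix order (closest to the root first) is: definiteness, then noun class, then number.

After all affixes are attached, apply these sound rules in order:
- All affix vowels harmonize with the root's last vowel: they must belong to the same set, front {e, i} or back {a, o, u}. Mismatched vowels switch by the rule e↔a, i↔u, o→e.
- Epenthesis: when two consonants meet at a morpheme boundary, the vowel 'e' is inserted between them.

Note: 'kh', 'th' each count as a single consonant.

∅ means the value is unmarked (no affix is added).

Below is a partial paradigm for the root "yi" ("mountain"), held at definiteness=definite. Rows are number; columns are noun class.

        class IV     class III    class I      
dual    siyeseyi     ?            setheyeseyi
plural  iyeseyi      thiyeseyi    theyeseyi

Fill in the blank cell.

Attach definiteness definite yas- → yasyi.
Attach noun class class III thi- → thiyasyi.
Attach number dual s- → sthiyasyi.
Apply vowel harmony: sthiyasyi → sthiyesyi.
Apply epenthesis: sthiyesyi → sethiyeseyi.

sethiyeseyi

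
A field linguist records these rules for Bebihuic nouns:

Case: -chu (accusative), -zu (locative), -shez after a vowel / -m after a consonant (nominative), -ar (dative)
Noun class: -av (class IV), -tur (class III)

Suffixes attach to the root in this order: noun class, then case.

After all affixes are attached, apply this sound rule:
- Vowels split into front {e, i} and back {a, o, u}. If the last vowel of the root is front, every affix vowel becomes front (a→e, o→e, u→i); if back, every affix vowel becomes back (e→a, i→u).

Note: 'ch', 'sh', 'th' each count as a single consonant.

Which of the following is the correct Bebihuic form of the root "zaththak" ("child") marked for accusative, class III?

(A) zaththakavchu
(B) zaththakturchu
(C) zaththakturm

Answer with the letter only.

B

Attach noun class class III -tur → zaththaktur.
Attach case accusative -chu → zaththakturchu.
Vowel harmony: no change.
So the correct form is zaththakturchu, option (B).
(A) zaththakavchu is wrong: it uses class IV instead of class III for noun class.
(C) zaththakturm is wrong: it uses nominative instead of accusative for case.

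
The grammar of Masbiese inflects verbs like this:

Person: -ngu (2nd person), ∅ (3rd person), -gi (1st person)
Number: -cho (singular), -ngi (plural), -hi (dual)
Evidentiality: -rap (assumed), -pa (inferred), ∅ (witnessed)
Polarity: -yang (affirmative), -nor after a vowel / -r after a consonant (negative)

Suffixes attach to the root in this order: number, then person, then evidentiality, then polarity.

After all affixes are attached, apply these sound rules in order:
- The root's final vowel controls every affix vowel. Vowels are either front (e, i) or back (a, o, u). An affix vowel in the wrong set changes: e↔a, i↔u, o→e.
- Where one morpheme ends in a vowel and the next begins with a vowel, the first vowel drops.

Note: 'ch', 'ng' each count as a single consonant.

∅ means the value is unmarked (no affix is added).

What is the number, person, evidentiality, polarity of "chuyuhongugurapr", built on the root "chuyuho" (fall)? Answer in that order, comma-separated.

plural, 1st person, assumed, negative

Segment: chuyuho-ngi-gi-rap-r.
number: -ngi → plural.
person: -gi → 1st person.
evidentiality: -rap → assumed.
polarity: -nor/r → negative.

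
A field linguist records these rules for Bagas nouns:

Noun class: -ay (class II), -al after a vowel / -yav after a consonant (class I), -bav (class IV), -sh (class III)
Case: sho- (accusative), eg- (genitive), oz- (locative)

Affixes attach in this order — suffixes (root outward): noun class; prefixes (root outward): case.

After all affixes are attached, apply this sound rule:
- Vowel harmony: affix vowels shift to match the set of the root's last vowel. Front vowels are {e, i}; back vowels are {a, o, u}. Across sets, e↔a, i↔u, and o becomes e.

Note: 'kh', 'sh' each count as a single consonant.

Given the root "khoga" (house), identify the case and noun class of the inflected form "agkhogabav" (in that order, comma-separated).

Segment: eg-khoga-bav.
case: eg- → genitive.
noun class: -bav → class IV.

genitive, class IV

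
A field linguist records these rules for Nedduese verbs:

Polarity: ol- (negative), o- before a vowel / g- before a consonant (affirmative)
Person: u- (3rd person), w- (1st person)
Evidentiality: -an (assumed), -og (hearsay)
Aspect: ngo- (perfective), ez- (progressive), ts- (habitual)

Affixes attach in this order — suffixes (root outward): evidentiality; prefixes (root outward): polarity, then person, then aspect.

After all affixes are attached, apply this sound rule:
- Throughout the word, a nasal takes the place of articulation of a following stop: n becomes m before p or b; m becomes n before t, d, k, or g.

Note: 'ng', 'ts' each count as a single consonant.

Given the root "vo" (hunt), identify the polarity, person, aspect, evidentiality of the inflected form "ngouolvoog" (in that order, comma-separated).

Segment: ngo-u-ol-vo-og.
polarity: ol- → negative.
person: u- → 3rd person.
aspect: ngo- → perfective.
evidentiality: -og → hearsay.

negative, 3rd person, perfective, hearsay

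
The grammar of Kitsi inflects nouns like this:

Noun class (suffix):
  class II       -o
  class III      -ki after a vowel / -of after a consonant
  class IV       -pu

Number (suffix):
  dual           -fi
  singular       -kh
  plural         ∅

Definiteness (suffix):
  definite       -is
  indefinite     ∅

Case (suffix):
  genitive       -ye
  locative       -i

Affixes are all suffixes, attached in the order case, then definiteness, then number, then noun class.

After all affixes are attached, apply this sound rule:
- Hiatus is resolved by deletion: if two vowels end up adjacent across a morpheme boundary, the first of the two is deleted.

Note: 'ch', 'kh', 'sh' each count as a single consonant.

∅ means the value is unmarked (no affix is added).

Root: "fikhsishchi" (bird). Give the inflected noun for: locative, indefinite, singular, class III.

fikhsishchikhof

Attach case locative -i → fikhsishchii.
definiteness = indefinite: zero marking, form stays fikhsishchii.
Attach number singular -kh → fikhsishchiikh.
Attach noun class class III -of (after consonant 'kh') → fikhsishchiikhof.
Apply vowel deletion: fikhsishchiikhof → fikhsishchikhof.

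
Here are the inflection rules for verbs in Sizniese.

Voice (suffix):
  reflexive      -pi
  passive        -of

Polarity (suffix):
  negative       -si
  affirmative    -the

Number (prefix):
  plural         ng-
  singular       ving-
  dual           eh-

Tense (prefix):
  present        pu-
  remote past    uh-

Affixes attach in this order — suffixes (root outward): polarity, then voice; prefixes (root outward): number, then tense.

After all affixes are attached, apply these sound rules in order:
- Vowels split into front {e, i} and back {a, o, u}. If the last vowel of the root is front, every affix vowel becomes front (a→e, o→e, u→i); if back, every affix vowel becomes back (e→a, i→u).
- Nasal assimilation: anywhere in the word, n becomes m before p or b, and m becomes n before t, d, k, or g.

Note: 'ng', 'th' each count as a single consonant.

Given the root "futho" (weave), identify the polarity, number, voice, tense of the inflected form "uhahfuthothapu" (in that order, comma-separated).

Segment: uh-eh-futho-the-pi.
polarity: -the → affirmative.
number: eh- → dual.
voice: -pi → reflexive.
tense: uh- → remote past.

affirmative, dual, reflexive, remote past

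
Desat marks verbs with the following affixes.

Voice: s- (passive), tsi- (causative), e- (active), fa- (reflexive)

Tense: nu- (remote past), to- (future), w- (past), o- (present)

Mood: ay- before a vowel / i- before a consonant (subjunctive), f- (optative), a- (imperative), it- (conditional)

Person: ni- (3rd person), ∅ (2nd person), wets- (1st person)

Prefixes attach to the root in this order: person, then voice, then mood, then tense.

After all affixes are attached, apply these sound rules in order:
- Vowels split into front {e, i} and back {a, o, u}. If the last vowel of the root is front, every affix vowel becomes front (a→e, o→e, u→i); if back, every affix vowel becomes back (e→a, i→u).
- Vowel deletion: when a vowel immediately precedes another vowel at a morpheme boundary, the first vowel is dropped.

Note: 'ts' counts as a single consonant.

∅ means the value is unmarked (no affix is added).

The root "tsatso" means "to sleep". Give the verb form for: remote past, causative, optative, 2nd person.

nuftsutsatso

person = 2nd person: zero marking, form stays tsatso.
Attach voice causative tsi- → tsitsatso.
Attach mood optative f- → ftsitsatso.
Attach tense remote past nu- → nuftsitsatso.
Apply vowel harmony: nuftsitsatso → nuftsutsatso.
Vowel deletion: no change.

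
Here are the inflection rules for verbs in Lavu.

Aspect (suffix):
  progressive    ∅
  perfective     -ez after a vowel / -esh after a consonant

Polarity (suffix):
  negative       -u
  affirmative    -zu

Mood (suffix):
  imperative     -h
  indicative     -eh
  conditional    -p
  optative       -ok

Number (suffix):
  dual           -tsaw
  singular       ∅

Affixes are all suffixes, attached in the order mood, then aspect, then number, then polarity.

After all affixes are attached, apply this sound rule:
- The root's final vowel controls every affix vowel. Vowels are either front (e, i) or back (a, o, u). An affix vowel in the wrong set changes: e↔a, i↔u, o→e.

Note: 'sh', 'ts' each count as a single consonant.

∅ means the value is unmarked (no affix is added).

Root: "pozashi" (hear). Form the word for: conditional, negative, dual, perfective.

Attach mood conditional -p → pozaship.
Attach aspect perfective -esh (after consonant 'p') → pozashipesh.
Attach number dual -tsaw → pozashipeshtsaw.
Attach polarity negative -u → pozashipeshtsawu.
Apply vowel harmony: pozashipeshtsawu → pozashipeshtsewi.

pozashipeshtsewi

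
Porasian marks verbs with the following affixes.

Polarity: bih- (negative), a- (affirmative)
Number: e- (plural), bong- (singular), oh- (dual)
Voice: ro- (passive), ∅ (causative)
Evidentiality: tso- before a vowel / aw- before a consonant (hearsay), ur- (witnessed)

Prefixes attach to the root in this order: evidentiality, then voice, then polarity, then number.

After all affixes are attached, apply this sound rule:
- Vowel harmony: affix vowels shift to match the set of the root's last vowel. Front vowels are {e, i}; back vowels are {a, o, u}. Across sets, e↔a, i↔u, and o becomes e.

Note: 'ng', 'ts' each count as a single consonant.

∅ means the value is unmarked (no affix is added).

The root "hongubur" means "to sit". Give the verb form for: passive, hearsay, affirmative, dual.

Attach evidentiality hearsay aw- (before consonant 'h') → awhongubur.
Attach voice passive ro- → roawhongubur.
Attach polarity affirmative a- → aroawhongubur.
Attach number dual oh- → oharoawhongubur.
Vowel harmony: no change.

oharoawhongubur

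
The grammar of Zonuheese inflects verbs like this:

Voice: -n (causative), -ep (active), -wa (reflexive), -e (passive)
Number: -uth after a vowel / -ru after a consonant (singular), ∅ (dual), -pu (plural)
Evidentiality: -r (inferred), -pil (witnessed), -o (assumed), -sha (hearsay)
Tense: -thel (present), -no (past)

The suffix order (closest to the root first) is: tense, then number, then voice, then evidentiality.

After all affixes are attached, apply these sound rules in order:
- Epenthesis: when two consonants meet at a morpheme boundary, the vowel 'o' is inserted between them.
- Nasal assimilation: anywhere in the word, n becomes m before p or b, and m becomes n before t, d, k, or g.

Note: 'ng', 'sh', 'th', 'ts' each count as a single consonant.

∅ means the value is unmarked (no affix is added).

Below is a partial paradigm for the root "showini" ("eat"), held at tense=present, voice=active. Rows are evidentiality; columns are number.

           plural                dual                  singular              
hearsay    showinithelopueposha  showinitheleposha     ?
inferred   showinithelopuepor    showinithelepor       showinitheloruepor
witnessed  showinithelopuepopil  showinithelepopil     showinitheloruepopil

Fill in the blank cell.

showinithelorueposha

Attach tense present -thel → showinithel.
Attach number singular -ru (after consonant 'l') → showinithelru.
Attach voice active -ep → showinithelruep.
Attach evidentiality hearsay -sha → showinithelruepsha.
Apply epenthesis: showinithelruepsha → showinithelorueposha.
Nasal assimilation: no change.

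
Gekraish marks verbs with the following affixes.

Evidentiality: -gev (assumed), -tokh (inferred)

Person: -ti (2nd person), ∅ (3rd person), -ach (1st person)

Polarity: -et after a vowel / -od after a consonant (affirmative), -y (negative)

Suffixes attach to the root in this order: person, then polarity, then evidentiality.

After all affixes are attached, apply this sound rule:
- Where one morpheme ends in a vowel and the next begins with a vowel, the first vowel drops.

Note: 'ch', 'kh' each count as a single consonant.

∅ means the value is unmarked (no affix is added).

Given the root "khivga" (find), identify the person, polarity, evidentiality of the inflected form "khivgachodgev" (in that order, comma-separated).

1st person, affirmative, assumed

Segment: khivga-ach-od-gev.
person: -ach → 1st person.
polarity: -et/od → affirmative.
evidentiality: -gev → assumed.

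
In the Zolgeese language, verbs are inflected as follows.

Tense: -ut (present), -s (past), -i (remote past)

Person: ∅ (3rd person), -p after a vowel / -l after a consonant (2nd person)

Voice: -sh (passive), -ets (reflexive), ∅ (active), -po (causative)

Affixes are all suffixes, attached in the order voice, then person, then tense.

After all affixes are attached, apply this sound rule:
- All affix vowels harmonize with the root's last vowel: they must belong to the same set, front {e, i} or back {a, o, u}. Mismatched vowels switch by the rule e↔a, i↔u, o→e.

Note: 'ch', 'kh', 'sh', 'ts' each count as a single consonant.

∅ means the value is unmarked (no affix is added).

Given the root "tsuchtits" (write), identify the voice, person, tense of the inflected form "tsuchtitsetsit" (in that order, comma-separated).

Segment: tsuchtits-ets-ut.
voice: -ets → reflexive.
person: ∅ → 3rd person.
tense: -ut → present.

reflexive, 3rd person, present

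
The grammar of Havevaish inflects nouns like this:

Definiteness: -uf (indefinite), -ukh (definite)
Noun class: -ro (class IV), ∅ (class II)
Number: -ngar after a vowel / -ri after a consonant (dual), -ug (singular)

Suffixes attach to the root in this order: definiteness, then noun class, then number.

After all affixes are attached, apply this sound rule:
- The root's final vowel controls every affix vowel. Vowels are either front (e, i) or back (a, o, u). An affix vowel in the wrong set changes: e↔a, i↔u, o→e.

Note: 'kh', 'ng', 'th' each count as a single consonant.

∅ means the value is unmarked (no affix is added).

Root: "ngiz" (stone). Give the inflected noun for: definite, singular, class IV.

ngizikhreig

Attach definiteness definite -ukh → ngizukh.
Attach noun class class IV -ro → ngizukhro.
Attach number singular -ug → ngizukhroug.
Apply vowel harmony: ngizukhroug → ngizikhreig.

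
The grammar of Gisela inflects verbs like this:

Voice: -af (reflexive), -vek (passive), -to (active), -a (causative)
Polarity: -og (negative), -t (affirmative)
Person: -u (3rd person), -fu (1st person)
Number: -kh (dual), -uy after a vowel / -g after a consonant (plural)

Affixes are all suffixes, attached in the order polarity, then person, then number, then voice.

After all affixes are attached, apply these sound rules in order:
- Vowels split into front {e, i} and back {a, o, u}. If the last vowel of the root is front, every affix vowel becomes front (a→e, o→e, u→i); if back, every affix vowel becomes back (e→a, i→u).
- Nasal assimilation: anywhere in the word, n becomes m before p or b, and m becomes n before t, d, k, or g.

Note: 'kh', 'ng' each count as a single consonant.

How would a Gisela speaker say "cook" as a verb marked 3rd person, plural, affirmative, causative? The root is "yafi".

Attach polarity affirmative -t → yafit.
Attach person 3rd person -u → yafitu.
Attach number plural -uy (after vowel 'u') → yafituuy.
Attach voice causative -a → yafituuya.
Apply vowel harmony: yafituuya → yafitiiye.
Nasal assimilation: no change.

yafitiiye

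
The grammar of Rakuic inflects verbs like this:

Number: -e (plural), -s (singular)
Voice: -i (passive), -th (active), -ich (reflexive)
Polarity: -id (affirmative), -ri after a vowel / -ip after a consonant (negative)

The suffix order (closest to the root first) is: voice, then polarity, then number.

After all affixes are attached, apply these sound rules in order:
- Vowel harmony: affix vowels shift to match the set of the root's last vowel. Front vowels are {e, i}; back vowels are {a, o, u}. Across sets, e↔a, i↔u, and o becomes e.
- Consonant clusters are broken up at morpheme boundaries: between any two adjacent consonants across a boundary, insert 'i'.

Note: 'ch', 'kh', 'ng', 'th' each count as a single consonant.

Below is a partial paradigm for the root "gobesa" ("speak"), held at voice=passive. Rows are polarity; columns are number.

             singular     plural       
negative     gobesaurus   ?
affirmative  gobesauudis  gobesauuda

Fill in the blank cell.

Attach voice passive -i → gobesai.
Attach polarity negative -ri (after vowel 'i') → gobesairi.
Attach number plural -e → gobesairie.
Apply vowel harmony: gobesairie → gobesaurua.
Epenthesis: no change.

gobesaurua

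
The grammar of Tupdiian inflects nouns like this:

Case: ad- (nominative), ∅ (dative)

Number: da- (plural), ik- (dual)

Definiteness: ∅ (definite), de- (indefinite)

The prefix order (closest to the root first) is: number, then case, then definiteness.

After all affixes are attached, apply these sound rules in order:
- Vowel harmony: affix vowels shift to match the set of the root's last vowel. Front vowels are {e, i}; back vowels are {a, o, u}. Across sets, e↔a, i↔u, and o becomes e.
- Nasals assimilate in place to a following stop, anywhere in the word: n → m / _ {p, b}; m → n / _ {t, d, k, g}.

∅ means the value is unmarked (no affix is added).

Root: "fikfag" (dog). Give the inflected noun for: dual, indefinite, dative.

Attach number dual ik- → ikfikfag.
case = dative: zero marking, form stays ikfikfag.
Attach definiteness indefinite de- → deikfikfag.
Apply vowel harmony: deikfikfag → daukfikfag.
Nasal assimilation: no change.

daukfikfag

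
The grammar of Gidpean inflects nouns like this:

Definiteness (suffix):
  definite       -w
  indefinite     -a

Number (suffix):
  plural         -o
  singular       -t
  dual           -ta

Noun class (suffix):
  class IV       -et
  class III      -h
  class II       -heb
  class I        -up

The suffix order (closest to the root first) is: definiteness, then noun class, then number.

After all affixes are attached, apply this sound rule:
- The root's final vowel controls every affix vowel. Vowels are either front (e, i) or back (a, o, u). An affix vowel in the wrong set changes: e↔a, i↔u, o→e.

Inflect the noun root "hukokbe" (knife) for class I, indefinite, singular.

hukokbeeipt

Attach definiteness indefinite -a → hukokbea.
Attach noun class class I -up → hukokbeaup.
Attach number singular -t → hukokbeaupt.
Apply vowel harmony: hukokbeaupt → hukokbeeipt.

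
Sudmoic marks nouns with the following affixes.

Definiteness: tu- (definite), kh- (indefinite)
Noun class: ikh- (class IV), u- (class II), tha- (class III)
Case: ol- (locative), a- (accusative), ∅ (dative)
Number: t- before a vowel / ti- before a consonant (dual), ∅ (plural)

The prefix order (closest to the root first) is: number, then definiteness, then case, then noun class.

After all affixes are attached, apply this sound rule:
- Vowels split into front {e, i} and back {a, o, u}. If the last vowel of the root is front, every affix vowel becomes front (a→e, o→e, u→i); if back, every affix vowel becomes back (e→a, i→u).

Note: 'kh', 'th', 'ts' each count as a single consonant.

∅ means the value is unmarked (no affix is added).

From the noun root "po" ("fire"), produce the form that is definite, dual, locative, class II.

Attach number dual ti- (before consonant 'p') → tipo.
Attach definiteness definite tu- → tutipo.
Attach case locative ol- → oltutipo.
Attach noun class class II u- → uoltutipo.
Apply vowel harmony: uoltutipo → uoltutupo.

uoltutupo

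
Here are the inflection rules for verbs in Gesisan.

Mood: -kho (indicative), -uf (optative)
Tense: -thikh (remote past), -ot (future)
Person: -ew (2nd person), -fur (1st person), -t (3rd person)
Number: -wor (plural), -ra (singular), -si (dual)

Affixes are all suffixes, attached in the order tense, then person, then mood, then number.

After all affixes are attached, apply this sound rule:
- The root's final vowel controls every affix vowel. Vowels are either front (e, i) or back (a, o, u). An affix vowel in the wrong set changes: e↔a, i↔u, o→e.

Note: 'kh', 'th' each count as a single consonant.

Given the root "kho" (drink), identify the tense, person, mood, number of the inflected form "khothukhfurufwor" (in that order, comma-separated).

remote past, 1st person, optative, plural

Segment: kho-thikh-fur-uf-wor.
tense: -thikh → remote past.
person: -fur → 1st person.
mood: -uf → optative.
number: -wor → plural.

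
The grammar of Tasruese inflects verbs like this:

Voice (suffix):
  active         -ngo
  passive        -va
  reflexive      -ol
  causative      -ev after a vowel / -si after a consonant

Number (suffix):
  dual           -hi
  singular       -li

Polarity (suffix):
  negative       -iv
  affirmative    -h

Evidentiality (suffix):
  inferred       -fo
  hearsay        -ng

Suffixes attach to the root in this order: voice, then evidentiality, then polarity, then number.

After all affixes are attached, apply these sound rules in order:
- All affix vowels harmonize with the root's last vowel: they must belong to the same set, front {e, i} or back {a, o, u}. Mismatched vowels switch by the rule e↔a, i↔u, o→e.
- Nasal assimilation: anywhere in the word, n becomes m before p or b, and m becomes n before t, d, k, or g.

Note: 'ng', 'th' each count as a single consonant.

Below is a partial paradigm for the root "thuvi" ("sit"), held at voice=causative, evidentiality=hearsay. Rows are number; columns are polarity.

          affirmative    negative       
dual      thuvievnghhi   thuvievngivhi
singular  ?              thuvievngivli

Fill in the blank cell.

thuvievnghli

Attach voice causative -ev (after vowel 'i') → thuviev.
Attach evidentiality hearsay -ng → thuvievng.
Attach polarity affirmative -h → thuvievngh.
Attach number singular -li → thuvievnghli.
Vowel harmony: no change.
Nasal assimilation: no change.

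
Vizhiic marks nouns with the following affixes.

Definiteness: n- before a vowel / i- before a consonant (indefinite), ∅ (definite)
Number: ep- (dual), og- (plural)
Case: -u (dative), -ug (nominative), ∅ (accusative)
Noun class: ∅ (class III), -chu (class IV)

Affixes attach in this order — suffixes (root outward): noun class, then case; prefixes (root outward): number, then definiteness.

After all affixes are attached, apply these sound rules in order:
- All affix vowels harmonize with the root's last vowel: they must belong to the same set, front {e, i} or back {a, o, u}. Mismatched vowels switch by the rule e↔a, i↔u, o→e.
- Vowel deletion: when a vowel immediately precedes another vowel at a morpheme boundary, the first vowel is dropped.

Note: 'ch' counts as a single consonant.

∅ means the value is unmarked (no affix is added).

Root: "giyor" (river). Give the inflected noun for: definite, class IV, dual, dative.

apgiyorchu

Attach number dual ep- → epgiyor.
definiteness = definite: zero marking, form stays epgiyor.
Attach noun class class IV -chu → epgiyorchu.
Attach case dative -u → epgiyorchuu.
Apply vowel harmony: epgiyorchuu → apgiyorchuu.
Apply vowel deletion: apgiyorchuu → apgiyorchu.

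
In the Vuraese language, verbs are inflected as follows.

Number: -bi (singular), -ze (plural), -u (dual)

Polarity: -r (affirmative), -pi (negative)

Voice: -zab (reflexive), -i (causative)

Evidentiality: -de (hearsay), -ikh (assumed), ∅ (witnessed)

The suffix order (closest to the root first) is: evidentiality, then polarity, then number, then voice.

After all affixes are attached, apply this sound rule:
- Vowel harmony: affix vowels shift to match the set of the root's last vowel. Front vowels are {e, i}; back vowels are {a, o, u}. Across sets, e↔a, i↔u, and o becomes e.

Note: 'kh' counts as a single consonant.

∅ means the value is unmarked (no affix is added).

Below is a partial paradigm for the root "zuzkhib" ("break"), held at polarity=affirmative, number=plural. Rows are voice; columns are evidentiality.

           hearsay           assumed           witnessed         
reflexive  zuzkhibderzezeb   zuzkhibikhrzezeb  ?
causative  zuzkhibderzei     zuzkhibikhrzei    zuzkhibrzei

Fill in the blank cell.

evidentiality = witnessed: zero marking, form stays zuzkhib.
Attach polarity affirmative -r → zuzkhibr.
Attach number plural -ze → zuzkhibrze.
Attach voice reflexive -zab → zuzkhibrzezab.
Apply vowel harmony: zuzkhibrzezab → zuzkhibrzezeb.

zuzkhibrzezeb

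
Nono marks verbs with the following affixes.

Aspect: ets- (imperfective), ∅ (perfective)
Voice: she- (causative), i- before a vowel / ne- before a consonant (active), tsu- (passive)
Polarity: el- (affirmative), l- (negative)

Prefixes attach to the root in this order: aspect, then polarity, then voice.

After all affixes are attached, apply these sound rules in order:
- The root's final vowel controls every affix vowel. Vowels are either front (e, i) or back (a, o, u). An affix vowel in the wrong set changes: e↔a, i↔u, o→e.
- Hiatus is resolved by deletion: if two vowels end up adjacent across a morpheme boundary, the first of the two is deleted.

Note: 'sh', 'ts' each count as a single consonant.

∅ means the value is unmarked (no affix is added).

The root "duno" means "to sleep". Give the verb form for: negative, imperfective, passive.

tsulatsduno

Attach aspect imperfective ets- → etsduno.
Attach polarity negative l- → letsduno.
Attach voice passive tsu- → tsuletsduno.
Apply vowel harmony: tsuletsduno → tsulatsduno.
Vowel deletion: no change.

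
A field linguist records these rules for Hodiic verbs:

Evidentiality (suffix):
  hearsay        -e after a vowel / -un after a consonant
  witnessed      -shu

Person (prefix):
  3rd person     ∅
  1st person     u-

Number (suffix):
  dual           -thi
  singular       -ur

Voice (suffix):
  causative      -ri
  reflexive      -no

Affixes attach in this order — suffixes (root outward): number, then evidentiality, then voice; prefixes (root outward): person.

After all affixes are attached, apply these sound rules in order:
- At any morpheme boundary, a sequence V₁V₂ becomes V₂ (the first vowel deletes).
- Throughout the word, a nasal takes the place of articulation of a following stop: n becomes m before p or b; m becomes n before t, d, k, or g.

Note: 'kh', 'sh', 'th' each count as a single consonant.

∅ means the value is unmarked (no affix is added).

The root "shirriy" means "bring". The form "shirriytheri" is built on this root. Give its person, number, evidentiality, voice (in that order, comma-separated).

Segment: shirriy-thi-e-ri.
person: ∅ → 3rd person.
number: -thi → dual.
evidentiality: -e/un → hearsay.
voice: -ri → causative.

3rd person, dual, hearsay, causative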